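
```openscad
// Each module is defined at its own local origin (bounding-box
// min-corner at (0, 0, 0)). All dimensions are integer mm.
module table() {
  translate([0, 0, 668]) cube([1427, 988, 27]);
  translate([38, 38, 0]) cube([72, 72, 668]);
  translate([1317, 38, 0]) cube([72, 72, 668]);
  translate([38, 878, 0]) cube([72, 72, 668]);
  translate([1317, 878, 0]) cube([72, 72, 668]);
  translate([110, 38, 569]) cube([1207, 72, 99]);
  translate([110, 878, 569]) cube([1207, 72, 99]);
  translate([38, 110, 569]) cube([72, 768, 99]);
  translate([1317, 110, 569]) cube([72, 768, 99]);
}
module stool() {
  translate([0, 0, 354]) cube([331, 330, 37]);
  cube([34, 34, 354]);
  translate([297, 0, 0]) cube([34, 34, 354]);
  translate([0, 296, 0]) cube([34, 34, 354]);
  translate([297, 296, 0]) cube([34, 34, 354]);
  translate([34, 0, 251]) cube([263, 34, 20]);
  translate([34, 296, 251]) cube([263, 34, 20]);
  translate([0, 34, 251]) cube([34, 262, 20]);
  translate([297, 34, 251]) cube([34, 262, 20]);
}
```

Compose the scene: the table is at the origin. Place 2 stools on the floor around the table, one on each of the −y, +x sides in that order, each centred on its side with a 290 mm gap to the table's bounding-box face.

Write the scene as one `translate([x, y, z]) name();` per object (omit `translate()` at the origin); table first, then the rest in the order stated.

table();
translate([548, -620, 0]) stool();
translate([1717, 329, 0]) stool();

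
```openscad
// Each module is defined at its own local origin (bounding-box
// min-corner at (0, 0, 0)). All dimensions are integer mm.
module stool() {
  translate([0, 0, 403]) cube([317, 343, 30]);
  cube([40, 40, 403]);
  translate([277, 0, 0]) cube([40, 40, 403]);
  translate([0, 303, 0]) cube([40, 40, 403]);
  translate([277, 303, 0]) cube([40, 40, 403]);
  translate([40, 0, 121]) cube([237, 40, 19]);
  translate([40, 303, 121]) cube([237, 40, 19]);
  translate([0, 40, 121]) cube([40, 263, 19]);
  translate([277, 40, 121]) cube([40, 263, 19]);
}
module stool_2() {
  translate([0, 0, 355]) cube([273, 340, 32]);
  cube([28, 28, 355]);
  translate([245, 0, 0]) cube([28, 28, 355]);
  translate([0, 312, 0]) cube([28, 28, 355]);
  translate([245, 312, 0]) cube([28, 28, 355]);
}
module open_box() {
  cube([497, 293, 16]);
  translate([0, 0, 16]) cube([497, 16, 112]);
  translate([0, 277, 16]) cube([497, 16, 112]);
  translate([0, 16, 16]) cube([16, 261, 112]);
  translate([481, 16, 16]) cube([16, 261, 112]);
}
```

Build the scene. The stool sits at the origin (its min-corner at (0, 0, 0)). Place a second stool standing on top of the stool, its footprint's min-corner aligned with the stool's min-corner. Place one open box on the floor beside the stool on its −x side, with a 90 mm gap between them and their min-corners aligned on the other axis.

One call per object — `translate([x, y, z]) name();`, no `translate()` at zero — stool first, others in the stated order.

stool();
translate([0, 0, 433]) stool_2();
translate([-587, 0, 0]) open_box();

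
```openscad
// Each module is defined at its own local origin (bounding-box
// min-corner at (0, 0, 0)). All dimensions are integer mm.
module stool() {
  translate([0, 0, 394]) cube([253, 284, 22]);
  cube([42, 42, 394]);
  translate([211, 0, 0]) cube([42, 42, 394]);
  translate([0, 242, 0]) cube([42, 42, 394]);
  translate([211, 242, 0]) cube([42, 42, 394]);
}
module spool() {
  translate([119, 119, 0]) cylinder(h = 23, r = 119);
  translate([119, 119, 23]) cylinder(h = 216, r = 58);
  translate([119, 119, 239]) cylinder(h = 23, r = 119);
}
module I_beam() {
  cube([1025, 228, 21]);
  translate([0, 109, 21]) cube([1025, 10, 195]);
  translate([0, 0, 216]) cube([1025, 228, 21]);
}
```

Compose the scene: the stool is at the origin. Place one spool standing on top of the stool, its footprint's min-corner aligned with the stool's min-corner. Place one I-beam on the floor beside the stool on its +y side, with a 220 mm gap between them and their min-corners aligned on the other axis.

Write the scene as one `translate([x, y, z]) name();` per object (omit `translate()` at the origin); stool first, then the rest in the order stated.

stool();
translate([0, 0, 416]) spool();
translate([0, 504, 0]) I_beam();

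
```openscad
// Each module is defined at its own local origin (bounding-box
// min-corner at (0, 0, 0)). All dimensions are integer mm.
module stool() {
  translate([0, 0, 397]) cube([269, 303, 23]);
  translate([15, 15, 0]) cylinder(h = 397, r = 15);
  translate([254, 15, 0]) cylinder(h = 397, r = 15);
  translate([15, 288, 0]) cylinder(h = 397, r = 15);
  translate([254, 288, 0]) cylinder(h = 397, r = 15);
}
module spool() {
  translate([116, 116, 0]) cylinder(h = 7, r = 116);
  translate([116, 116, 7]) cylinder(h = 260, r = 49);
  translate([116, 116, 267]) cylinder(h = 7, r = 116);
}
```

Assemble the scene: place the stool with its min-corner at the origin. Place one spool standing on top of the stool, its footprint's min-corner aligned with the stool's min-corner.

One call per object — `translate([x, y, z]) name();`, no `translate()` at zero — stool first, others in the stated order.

stool();
translate([0, 0, 420]) spool();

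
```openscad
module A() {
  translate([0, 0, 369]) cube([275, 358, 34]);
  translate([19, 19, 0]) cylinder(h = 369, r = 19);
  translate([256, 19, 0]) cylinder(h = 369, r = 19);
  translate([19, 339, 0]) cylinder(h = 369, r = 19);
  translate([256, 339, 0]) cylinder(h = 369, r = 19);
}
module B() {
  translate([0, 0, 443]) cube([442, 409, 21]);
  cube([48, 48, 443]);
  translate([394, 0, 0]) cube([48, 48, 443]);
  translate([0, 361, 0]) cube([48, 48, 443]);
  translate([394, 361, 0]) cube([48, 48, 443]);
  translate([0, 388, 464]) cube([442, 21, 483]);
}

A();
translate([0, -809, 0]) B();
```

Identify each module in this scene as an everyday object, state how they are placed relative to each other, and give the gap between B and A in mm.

The chair's nearest face is 400 mm from the stool's −y face.

A is a stool. B is a chair. The chair is on the floor beside the stool on its −y side. The gap between the chair and the stool is 400 mm.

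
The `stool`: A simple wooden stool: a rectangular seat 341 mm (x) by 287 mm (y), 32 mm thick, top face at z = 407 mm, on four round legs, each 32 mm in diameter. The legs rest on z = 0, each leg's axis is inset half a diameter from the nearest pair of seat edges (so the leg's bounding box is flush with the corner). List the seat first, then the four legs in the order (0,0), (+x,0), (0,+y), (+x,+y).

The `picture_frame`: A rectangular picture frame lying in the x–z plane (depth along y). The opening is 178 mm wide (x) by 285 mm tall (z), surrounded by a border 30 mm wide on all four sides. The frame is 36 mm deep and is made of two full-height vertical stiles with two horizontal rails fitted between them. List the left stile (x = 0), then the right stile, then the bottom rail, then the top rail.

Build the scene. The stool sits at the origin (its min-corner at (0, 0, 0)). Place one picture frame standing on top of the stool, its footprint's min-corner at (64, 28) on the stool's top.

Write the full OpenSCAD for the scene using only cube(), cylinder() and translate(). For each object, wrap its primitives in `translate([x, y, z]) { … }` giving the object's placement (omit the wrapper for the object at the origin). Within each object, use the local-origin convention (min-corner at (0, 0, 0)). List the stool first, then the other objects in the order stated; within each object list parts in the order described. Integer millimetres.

translate([0, 0, 375]) cube([341, 287, 32]);
translate([16, 16, 0]) cylinder(h = 375, r = 16);
translate([325, 16, 0]) cylinder(h = 375, r = 16);
translate([16, 271, 0]) cylinder(h = 375, r = 16);
translate([325, 271, 0]) cylinder(h = 375, r = 16);
translate([64, 28, 407]) {
  cube([30, 36, 345]);
  translate([208, 0, 0]) cube([30, 36, 345]);
  translate([30, 0, 0]) cube([178, 36, 30]);
  translate([30, 0, 315]) cube([178, 36, 30]);
}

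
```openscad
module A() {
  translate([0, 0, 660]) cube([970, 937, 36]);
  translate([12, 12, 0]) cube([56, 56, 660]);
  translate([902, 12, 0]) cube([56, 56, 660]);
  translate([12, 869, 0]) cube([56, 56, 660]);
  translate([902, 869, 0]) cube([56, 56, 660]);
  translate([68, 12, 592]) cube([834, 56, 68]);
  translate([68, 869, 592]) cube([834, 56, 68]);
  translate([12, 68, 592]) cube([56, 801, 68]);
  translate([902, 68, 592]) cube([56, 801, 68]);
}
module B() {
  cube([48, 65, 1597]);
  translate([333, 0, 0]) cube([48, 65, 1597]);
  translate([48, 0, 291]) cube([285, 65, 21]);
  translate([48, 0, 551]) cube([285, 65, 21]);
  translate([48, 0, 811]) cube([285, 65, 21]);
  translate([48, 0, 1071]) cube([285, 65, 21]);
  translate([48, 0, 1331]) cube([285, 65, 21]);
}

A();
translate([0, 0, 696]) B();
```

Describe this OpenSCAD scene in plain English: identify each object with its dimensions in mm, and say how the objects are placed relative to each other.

A is a table: top 970 mm (x) × 937 mm (y), 36 mm thick, upper face at z = 696 mm, on four 56×56 mm square legs, each inset 12 mm from the nearest pair of top edges, running from z = 0 to the bottom of the top. Four apron rails, 56 mm thick and 68 mm tall, run between adjacent legs with their top edges flush with the underside of the top and their outer faces flush with the legs' outer faces.

B is a wooden ladder with two side rails of 48×65 mm section and 1597 mm height, set 381 mm apart overall. Between them run 5 rectangular rungs (65 mm deep, 21 mm thick), front faces flush with the rails' −y face. The bottom of the first rung is 291 mm above the floor and each subsequent rung is 260 mm higher than the one below.

The ladder is on top of the table.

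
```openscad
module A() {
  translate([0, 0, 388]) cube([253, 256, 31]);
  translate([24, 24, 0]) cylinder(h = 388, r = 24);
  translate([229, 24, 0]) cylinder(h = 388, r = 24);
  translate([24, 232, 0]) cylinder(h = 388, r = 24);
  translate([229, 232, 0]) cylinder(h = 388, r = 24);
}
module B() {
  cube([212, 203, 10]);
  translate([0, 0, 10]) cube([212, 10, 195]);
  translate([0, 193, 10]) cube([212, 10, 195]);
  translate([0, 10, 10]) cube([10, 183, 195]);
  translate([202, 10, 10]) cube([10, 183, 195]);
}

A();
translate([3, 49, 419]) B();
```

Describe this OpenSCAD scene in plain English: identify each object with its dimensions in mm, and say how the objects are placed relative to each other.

A is a four-legged stool. The seat is a 253×256×31 mm slab whose top surface is at z = 419 mm; four round legs, each 48 mm in diameter, run from the floor (z = 0) to the underside of the seat, each leg's axis is inset half a diameter from the nearest pair of seat edges (so the leg's bounding box is flush with the corner).

B is an open storage box with external size 212×203×205 mm and wall thickness 10 mm (the base is also 10 mm thick). The base covers the whole footprint; the four walls stand on the base, with the y-facing walls full-width and the x-facing walls fitting between their inner faces.

The open box is on top of the stool.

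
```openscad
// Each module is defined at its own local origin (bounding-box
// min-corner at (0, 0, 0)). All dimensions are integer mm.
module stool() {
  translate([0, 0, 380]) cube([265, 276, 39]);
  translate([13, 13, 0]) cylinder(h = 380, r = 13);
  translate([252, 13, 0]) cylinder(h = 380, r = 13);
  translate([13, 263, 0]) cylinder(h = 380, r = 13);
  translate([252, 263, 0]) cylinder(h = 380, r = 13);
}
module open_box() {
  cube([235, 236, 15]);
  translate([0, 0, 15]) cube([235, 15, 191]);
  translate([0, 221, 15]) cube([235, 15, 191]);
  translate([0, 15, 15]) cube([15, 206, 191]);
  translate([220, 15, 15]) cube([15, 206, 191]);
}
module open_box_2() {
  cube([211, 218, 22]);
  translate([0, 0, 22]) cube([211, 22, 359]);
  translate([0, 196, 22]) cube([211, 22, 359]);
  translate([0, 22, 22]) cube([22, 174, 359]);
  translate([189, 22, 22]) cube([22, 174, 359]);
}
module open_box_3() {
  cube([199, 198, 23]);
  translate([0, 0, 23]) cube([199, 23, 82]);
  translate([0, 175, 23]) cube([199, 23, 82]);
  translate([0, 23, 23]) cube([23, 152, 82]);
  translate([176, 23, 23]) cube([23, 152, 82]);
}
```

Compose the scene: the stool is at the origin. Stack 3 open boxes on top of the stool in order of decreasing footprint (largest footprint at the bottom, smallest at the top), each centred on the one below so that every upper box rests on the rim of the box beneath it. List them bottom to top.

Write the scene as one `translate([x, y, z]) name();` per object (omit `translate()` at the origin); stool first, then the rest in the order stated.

stool();
translate([15, 20, 419]) open_box();
translate([27, 29, 625]) open_box_2();
translate([33, 39, 1006]) open_box_3();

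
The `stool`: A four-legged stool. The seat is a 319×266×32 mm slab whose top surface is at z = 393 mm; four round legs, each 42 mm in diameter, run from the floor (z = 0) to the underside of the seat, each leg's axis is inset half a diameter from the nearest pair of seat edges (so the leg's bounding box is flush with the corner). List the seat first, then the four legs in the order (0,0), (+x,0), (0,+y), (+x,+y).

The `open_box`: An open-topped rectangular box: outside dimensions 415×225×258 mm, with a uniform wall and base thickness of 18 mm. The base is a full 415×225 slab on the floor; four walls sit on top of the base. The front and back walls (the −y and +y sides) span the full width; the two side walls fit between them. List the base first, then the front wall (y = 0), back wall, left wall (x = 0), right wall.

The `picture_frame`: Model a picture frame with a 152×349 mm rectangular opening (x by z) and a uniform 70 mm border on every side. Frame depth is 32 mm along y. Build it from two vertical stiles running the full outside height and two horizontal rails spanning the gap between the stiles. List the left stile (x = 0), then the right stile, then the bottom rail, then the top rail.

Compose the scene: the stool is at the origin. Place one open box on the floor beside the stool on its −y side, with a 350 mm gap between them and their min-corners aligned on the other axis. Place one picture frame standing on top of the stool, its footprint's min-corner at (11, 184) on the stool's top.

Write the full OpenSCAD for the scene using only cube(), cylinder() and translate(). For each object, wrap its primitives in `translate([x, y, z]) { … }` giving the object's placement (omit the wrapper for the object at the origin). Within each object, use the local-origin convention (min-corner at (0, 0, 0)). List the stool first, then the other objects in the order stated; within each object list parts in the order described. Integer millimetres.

translate([0, 0, 361]) cube([319, 266, 32]);
translate([21, 21, 0]) cylinder(h = 361, r = 21);
translate([298, 21, 0]) cylinder(h = 361, r = 21);
translate([21, 245, 0]) cylinder(h = 361, r = 21);
translate([298, 245, 0]) cylinder(h = 361, r = 21);
translate([0, -575, 0]) {
  cube([415, 225, 18]);
  translate([0, 0, 18]) cube([415, 18, 240]);
  translate([0, 207, 18]) cube([415, 18, 240]);
  translate([0, 18, 18]) cube([18, 189, 240]);
  translate([397, 18, 18]) cube([18, 189, 240]);
}
translate([11, 184, 393]) {
  cube([70, 32, 489]);
  translate([222, 0, 0]) cube([70, 32, 489]);
  translate([70, 0, 0]) cube([152, 32, 70]);
  translate([70, 0, 419]) cube([152, 32, 70]);
}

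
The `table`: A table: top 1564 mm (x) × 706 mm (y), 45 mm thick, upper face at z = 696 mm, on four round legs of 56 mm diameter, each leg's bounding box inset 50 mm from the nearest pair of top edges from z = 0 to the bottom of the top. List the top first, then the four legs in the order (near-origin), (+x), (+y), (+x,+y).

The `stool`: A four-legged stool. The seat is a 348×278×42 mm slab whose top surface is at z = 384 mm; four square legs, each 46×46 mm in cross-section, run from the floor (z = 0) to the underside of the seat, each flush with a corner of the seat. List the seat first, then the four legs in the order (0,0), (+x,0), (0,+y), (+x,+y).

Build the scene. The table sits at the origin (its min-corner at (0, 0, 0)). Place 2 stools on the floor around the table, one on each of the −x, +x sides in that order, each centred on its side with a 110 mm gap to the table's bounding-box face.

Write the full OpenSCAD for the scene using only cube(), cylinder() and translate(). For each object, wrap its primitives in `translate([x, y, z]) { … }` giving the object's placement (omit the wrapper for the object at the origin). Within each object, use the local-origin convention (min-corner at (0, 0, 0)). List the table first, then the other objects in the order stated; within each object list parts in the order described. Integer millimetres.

translate([0, 0, 651]) cube([1564, 706, 45]);
translate([78, 78, 0]) cylinder(h = 651, r = 28);
translate([1486, 78, 0]) cylinder(h = 651, r = 28);
translate([78, 628, 0]) cylinder(h = 651, r = 28);
translate([1486, 628, 0]) cylinder(h = 651, r = 28);
translate([-458, 214, 0]) {
  translate([0, 0, 342]) cube([348, 278, 42]);
  cube([46, 46, 342]);
  translate([302, 0, 0]) cube([46, 46, 342]);
  translate([0, 232, 0]) cube([46, 46, 342]);
  translate([302, 232, 0]) cube([46, 46, 342]);
}
translate([1674, 214, 0]) {
  translate([0, 0, 342]) cube([348, 278, 42]);
  cube([46, 46, 342]);
  translate([302, 0, 0]) cube([46, 46, 342]);
  translate([0, 232, 0]) cube([46, 46, 342]);
  translate([302, 232, 0]) cube([46, 46, 342]);
}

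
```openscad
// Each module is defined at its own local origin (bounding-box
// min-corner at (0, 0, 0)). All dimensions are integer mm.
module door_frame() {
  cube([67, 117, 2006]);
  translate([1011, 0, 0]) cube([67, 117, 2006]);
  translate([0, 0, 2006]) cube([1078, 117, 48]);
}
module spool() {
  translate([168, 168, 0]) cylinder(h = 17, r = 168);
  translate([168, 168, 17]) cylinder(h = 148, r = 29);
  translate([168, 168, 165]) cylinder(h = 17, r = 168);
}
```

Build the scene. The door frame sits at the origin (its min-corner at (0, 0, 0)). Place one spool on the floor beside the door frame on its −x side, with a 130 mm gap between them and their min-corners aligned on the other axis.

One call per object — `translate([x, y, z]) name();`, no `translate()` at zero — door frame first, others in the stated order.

door_frame();
translate([-466, 0, 0]) spool();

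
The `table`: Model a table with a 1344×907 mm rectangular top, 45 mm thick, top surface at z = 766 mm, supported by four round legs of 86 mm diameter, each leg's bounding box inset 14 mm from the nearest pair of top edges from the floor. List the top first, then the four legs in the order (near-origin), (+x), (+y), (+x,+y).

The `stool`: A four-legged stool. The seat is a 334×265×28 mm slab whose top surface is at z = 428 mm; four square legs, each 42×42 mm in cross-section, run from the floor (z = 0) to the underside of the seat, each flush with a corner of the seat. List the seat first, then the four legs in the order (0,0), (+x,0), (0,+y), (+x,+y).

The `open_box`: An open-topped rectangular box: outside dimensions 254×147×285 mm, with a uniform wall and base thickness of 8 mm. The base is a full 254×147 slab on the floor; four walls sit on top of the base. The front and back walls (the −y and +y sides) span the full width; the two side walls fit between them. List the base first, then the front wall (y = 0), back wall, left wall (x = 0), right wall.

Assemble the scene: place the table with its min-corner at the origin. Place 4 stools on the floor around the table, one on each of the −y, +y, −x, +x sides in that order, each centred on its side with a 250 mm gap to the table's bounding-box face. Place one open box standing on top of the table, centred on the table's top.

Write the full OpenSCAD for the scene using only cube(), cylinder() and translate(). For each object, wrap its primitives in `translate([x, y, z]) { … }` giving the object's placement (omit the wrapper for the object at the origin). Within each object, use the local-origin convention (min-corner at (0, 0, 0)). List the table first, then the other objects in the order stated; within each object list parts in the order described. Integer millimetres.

translate([0, 0, 721]) cube([1344, 907, 45]);
translate([57, 57, 0]) cylinder(h = 721, r = 43);
translate([1287, 57, 0]) cylinder(h = 721, r = 43);
translate([57, 850, 0]) cylinder(h = 721, r = 43);
translate([1287, 850, 0]) cylinder(h = 721, r = 43);
translate([505, -515, 0]) {
  translate([0, 0, 400]) cube([334, 265, 28]);
  cube([42, 42, 400]);
  translate([292, 0, 0]) cube([42, 42, 400]);
  translate([0, 223, 0]) cube([42, 42, 400]);
  translate([292, 223, 0]) cube([42, 42, 400]);
}
translate([505, 1157, 0]) {
  translate([0, 0, 400]) cube([334, 265, 28]);
  cube([42, 42, 400]);
  translate([292, 0, 0]) cube([42, 42, 400]);
  translate([0, 223, 0]) cube([42, 42, 400]);
  translate([292, 223, 0]) cube([42, 42, 400]);
}
translate([-584, 321, 0]) {
  translate([0, 0, 400]) cube([334, 265, 28]);
  cube([42, 42, 400]);
  translate([292, 0, 0]) cube([42, 42, 400]);
  translate([0, 223, 0]) cube([42, 42, 400]);
  translate([292, 223, 0]) cube([42, 42, 400]);
}
translate([1594, 321, 0]) {
  translate([0, 0, 400]) cube([334, 265, 28]);
  cube([42, 42, 400]);
  translate([292, 0, 0]) cube([42, 42, 400]);
  translate([0, 223, 0]) cube([42, 42, 400]);
  translate([292, 223, 0]) cube([42, 42, 400]);
}
translate([545, 380, 766]) {
  cube([254, 147, 8]);
  translate([0, 0, 8]) cube([254, 8, 277]);
  translate([0, 139, 8]) cube([254, 8, 277]);
  translate([0, 8, 8]) cube([8, 131, 277]);
  translate([246, 8, 8]) cube([8, 131, 277]);
}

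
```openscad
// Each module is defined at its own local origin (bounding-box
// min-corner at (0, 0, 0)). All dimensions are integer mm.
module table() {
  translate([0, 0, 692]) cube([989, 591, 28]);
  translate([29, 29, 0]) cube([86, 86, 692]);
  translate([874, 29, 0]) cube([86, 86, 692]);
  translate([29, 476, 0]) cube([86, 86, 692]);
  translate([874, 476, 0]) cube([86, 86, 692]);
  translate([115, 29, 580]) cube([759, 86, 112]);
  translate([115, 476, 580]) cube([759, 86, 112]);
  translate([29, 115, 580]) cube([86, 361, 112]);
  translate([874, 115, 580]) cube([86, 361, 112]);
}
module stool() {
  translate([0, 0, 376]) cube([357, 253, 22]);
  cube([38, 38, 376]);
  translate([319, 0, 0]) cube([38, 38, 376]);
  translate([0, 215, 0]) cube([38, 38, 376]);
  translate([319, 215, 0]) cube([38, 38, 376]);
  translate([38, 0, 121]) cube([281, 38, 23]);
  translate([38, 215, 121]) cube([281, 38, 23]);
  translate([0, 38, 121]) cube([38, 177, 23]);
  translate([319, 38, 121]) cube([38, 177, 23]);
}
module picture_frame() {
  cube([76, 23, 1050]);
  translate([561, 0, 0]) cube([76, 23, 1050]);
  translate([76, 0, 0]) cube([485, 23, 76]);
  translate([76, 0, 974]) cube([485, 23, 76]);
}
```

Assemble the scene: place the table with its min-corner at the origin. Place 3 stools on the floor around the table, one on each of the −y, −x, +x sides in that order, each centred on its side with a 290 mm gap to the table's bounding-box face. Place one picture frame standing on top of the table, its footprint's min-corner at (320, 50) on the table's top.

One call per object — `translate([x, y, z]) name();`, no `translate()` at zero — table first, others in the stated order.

table();
translate([316, -543, 0]) stool();
translate([-647, 169, 0]) stool();
translate([1279, 169, 0]) stool();
translate([320, 50, 720]) picture_frame();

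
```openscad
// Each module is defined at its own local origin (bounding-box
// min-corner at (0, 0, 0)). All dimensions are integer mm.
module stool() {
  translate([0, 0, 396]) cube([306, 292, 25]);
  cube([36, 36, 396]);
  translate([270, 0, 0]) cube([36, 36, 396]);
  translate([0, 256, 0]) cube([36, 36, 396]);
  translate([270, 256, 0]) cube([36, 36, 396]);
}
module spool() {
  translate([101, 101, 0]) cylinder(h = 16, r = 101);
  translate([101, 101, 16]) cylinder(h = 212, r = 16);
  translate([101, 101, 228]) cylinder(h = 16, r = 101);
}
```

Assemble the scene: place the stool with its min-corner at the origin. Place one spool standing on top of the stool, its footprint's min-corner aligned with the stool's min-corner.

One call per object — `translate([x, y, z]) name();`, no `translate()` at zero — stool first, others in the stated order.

stool();
translate([0, 0, 421]) spool();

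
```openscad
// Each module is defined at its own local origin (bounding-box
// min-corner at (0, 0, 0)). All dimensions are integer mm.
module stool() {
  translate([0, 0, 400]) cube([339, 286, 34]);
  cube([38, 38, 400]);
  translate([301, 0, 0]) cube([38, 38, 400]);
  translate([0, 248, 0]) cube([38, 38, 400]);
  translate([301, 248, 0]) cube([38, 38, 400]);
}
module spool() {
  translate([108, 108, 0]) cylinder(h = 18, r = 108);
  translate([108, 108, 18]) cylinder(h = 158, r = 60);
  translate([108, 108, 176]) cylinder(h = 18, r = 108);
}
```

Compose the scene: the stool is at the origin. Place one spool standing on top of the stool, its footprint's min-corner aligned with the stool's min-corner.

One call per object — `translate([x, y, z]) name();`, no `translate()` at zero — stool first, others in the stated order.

stool();
translate([0, 0, 434]) spool();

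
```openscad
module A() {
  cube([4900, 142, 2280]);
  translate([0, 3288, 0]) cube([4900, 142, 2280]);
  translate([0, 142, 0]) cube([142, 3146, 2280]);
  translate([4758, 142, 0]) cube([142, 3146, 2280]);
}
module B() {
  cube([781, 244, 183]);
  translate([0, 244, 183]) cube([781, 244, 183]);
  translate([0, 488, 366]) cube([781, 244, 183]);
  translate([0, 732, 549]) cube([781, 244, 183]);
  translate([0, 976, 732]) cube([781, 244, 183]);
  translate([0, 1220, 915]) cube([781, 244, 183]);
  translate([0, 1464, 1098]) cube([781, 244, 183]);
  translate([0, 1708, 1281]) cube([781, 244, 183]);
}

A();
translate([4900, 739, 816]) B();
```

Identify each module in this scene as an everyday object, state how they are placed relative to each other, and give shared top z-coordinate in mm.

A is a house frame. B is a staircase. The staircase is beside the house frame with their tops flush at z = 2280. The shared top z-coordinate is 2280 mm.

Both tops at z = 2280 mm.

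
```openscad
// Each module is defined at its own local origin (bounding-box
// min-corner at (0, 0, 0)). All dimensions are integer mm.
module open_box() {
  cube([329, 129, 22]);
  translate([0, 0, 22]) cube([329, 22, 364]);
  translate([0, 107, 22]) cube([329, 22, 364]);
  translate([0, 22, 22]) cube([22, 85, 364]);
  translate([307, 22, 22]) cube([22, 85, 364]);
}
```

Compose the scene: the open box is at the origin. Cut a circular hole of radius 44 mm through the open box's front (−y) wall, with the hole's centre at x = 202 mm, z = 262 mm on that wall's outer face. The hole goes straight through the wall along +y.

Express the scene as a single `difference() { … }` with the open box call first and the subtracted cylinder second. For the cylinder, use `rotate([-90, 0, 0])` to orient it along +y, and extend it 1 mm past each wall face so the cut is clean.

difference() {
  open_box();
  translate([202, -1, 262]) rotate([-90, 0, 0]) cylinder(h = 24, r = 44);
}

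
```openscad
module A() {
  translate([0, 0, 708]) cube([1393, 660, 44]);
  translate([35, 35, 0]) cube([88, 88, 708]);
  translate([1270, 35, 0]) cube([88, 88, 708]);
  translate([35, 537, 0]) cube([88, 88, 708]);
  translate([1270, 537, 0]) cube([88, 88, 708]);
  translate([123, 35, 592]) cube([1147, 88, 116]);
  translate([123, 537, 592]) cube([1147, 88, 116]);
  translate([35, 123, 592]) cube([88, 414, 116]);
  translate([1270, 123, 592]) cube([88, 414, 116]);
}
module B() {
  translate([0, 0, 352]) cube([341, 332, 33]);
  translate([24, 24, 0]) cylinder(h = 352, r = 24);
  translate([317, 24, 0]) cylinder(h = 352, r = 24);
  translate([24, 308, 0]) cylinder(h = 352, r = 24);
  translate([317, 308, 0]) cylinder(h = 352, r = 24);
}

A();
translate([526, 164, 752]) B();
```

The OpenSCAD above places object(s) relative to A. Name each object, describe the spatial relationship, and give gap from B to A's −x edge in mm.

The stool's min-x is at 526; the table's min-x is 0; gap = 526 mm.

A is a table. B is a stool. The stool is on top of the table, centred. The gap from the stool to the table's −x edge is 526 mm.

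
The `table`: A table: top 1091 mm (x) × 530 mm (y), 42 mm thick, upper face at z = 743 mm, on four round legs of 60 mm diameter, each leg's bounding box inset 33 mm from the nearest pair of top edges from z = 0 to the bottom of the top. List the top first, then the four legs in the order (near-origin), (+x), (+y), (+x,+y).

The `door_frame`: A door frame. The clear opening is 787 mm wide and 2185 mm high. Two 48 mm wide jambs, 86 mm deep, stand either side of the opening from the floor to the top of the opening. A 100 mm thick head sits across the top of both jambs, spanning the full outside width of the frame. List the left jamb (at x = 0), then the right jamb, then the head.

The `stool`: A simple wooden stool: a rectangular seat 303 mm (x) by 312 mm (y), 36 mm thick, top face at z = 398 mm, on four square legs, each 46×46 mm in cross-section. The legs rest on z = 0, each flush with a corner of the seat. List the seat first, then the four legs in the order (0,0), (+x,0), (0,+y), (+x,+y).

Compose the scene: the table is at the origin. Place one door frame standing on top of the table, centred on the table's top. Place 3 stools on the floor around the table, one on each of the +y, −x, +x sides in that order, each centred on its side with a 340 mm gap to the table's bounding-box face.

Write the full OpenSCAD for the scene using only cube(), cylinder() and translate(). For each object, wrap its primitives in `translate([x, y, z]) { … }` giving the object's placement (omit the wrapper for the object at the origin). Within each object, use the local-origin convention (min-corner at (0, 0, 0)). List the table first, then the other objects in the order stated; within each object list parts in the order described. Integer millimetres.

translate([0, 0, 701]) cube([1091, 530, 42]);
translate([63, 63, 0]) cylinder(h = 701, r = 30);
translate([1028, 63, 0]) cylinder(h = 701, r = 30);
translate([63, 467, 0]) cylinder(h = 701, r = 30);
translate([1028, 467, 0]) cylinder(h = 701, r = 30);
translate([104, 222, 743]) {
  cube([48, 86, 2185]);
  translate([835, 0, 0]) cube([48, 86, 2185]);
  translate([0, 0, 2185]) cube([883, 86, 100]);
}
translate([394, 870, 0]) {
  translate([0, 0, 362]) cube([303, 312, 36]);
  cube([46, 46, 362]);
  translate([257, 0, 0]) cube([46, 46, 362]);
  translate([0, 266, 0]) cube([46, 46, 362]);
  translate([257, 266, 0]) cube([46, 46, 362]);
}
translate([-643, 109, 0]) {
  translate([0, 0, 362]) cube([303, 312, 36]);
  cube([46, 46, 362]);
  translate([257, 0, 0]) cube([46, 46, 362]);
  translate([0, 266, 0]) cube([46, 46, 362]);
  translate([257, 266, 0]) cube([46, 46, 362]);
}
translate([1431, 109, 0]) {
  translate([0, 0, 362]) cube([303, 312, 36]);
  cube([46, 46, 362]);
  translate([257, 0, 0]) cube([46, 46, 362]);
  translate([0, 266, 0]) cube([46, 46, 362]);
  translate([257, 266, 0]) cube([46, 46, 362]);
}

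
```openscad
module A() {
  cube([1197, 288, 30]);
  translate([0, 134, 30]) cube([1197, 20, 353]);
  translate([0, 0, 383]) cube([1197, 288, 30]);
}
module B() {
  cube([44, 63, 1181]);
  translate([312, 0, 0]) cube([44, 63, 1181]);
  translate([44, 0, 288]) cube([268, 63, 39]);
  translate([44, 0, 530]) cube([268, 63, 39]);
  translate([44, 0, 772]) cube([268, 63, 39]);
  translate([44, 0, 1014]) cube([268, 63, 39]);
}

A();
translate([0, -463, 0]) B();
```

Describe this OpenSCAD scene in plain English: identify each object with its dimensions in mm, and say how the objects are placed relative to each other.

A is an I-beam lying along x, 1197 mm long. Overall section height 413 mm. Two flanges 288 mm wide (y) and 30 mm thick, one on the floor and one at the top; a web 20 mm thick runs between them, centred on the flange width.

B is a wooden ladder with two side rails of 44×63 mm section and 1181 mm height, set 356 mm apart overall. Between them run 4 rectangular rungs (63 mm deep, 39 mm thick), front faces flush with the rails' −y face. The bottom of the first rung is 288 mm above the floor and each subsequent rung is 242 mm higher than the one below.

The ladder is on the floor beside the I-beam on its −y side.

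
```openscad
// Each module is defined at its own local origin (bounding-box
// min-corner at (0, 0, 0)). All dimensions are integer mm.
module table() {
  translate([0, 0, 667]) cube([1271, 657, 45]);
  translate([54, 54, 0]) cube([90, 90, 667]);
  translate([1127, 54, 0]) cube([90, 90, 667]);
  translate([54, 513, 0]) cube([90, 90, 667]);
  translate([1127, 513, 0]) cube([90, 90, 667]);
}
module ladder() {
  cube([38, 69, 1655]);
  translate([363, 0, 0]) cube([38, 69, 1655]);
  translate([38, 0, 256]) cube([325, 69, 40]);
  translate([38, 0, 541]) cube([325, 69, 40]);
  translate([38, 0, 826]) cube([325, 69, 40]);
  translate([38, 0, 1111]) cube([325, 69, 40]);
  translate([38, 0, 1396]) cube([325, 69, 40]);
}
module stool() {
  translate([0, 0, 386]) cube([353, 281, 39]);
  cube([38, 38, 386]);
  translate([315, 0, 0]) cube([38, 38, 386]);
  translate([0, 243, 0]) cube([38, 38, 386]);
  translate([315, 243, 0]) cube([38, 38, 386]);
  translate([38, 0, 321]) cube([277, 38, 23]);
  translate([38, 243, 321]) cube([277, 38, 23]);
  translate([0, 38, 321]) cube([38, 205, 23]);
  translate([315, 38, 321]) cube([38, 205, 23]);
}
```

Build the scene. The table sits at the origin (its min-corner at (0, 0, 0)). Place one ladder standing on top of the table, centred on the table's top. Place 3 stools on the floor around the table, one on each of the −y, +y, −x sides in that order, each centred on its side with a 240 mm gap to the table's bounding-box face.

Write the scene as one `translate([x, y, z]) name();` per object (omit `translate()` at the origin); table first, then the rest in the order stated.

table();
translate([435, 294, 712]) ladder();
translate([459, -521, 0]) stool();
translate([459, 897, 0]) stool();
translate([-593, 188, 0]) stool();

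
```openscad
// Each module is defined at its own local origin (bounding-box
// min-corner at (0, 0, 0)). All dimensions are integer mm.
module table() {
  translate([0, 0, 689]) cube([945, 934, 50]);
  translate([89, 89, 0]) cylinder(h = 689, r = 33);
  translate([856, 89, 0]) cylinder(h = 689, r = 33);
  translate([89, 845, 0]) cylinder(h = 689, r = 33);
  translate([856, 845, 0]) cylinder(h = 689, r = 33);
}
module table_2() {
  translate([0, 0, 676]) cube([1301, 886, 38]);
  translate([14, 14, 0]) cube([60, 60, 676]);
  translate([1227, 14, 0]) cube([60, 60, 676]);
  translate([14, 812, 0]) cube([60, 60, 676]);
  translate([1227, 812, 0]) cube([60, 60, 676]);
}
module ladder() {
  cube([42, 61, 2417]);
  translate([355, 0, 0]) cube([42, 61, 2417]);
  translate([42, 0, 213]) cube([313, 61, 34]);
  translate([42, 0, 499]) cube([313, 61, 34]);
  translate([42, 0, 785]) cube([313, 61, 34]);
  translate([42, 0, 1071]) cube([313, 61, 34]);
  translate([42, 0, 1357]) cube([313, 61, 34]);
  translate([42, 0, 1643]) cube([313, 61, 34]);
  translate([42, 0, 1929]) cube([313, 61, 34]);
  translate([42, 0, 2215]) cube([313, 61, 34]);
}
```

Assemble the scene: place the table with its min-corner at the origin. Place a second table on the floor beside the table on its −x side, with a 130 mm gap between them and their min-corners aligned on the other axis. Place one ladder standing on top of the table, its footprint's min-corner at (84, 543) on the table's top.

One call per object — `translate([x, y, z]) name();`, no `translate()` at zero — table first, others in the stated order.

table();
translate([-1431, 0, 0]) table_2();
translate([84, 543, 739]) ladder();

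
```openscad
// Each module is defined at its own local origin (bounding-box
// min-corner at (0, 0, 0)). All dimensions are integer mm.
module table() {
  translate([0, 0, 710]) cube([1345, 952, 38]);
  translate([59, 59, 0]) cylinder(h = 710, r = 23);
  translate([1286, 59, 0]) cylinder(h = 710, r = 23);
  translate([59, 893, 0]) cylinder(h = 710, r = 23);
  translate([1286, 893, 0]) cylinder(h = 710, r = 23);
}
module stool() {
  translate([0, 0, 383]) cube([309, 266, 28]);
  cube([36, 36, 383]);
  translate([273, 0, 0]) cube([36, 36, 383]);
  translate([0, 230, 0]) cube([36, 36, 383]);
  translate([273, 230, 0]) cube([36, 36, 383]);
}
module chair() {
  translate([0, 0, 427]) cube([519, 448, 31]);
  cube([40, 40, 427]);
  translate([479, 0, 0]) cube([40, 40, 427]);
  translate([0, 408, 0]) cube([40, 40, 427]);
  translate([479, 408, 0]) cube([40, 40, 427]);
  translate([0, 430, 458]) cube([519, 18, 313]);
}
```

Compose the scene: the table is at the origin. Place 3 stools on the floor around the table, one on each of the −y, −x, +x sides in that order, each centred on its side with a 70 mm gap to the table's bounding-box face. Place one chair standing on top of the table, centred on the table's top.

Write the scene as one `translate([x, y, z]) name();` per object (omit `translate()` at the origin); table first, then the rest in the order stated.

table();
translate([518, -336, 0]) stool();
translate([-379, 343, 0]) stool();
translate([1415, 343, 0]) stool();
translate([413, 252, 748]) chair();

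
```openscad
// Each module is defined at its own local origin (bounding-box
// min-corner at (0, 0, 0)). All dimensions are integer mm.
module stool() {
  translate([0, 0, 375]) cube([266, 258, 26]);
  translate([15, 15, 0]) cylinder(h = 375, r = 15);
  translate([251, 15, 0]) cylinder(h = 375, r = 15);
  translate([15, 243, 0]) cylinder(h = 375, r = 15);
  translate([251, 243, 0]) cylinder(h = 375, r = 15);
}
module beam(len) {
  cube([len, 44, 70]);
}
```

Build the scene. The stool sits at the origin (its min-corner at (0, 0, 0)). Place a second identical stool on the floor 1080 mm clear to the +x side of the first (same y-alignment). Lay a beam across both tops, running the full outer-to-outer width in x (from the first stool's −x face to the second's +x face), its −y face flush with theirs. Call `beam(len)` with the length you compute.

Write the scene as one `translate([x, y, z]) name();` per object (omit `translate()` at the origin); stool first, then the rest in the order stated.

stool();
translate([1346, 0, 0]) stool();
translate([0, 0, 401]) beam(1612);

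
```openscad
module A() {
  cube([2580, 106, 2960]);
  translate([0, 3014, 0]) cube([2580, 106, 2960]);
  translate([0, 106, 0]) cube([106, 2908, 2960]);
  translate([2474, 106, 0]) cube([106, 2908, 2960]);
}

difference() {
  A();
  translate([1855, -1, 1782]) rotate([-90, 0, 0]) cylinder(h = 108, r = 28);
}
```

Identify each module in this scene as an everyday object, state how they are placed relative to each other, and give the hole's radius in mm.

The subtracted cylinder has r = 28 mm.

A is a house frame. The house frame has a circular hole through its front wall. The hole's radius is 28 mm.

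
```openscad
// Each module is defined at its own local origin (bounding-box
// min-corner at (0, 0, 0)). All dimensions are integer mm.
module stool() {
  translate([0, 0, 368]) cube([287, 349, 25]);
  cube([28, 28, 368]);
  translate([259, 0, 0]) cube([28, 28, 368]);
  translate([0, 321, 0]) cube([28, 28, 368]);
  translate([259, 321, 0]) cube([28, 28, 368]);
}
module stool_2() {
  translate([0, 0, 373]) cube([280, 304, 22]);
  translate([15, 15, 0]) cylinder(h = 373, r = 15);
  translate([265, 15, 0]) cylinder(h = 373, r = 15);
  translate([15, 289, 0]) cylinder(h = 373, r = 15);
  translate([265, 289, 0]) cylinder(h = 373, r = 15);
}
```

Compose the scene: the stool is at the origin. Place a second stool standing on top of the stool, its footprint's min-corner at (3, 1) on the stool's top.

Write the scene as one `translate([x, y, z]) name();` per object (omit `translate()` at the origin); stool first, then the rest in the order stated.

stool();
translate([3, 1, 393]) stool_2();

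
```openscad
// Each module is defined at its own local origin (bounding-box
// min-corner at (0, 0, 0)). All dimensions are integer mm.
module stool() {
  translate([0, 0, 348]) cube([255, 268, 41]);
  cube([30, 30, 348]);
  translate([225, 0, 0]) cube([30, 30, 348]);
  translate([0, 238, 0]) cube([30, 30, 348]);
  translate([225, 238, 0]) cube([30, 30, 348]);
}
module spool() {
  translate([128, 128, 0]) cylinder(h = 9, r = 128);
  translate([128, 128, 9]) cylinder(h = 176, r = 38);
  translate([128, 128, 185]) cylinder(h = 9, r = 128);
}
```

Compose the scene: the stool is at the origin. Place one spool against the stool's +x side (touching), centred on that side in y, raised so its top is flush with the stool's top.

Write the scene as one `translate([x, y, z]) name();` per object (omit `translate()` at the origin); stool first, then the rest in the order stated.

stool();
translate([255, 6, 195]) spool();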